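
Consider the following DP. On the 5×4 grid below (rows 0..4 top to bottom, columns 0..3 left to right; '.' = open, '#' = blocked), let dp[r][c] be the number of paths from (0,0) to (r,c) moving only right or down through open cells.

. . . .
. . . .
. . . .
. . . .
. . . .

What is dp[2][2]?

r\c   0   1   2   3
  0   1   1   1   1
  1   1   2   3   4
  2   1   3   6  10
  3   1   4  10  20
  4   1   5  15  35

6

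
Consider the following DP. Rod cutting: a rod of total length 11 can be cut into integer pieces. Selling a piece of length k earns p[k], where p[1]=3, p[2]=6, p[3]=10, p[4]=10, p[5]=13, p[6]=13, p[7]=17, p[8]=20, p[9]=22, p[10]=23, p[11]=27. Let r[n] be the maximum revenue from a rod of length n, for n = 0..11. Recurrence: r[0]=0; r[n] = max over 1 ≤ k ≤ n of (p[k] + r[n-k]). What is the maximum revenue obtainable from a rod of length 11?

36

   n    0    1    2    3    4    5    6    7    8    9   10   11
r[n]    0    3    6   10   13   16   20   23   26   30   33   36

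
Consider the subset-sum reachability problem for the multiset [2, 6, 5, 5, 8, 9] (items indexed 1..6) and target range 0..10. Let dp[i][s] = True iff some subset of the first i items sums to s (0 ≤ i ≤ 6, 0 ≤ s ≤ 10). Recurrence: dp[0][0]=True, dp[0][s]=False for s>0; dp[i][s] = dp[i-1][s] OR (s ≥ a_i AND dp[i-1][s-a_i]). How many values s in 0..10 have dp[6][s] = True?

8

i\s   0   1   2   3   4   5   6   7   8   9  10
  0   T   F   F   F   F   F   F   F   F   F   F
  1   T   F   T   F   F   F   F   F   F   F   F
  2   T   F   T   F   F   F   T   F   T   F   F
  3   T   F   T   F   F   T   T   T   T   F   F
  4   T   F   T   F   F   T   T   T   T   F   T
  5   T   F   T   F   F   T   T   T   T   F   T
  6   T   F   T   F   F   T   T   T   T   T   T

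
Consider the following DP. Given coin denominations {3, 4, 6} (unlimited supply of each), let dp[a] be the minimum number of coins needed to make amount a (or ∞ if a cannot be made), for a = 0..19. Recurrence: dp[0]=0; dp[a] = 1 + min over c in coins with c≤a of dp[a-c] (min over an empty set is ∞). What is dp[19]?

4

 a  0  1  2  3  4  5  6  7  8  9 10 11 12 13 14 15 16 17 18 19
dp  0  -  -  1  1  -  1  2  2  2  2  3  2  3  3  3  3  4  3  4
(- denotes ∞ / unreachable)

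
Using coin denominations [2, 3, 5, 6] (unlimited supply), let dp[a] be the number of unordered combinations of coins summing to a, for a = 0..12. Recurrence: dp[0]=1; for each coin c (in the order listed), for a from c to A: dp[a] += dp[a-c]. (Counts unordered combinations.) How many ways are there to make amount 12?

after  coin     0     1     2     3     4     5     6     7     8     9    10    11    12
          2     1     0     1     0     1     0     1     0     1     0     1     0     1
          3     1     0     1     1     1     1     2     1     2     2     2     2     3
          5     1     0     1     1     1     2     2     2     3     3     4     4     5
          6     1     0     1     1     1     2     3     2     4     4     5     6     8

8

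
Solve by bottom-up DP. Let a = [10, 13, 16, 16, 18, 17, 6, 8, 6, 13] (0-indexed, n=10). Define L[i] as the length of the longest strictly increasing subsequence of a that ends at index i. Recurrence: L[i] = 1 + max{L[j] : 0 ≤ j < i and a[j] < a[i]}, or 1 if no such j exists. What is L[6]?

1

   i    0    1    2    3    4    5    6    7    8    9
a[i]   10   13   16   16   18   17    6    8    6   13
L[i]    1    2    3    3    4    4    1    2    1    3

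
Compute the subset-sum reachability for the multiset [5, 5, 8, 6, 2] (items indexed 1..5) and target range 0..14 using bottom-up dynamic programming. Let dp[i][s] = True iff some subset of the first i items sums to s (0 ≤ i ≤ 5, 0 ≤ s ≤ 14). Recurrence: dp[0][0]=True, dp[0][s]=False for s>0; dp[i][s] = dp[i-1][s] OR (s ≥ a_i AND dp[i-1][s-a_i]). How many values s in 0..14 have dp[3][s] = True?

i\s   0   1   2   3   4   5   6   7   8   9  10  11  12  13  14
  0   T   F   F   F   F   F   F   F   F   F   F   F   F   F   F
  1   T   F   F   F   F   T   F   F   F   F   F   F   F   F   F
  2   T   F   F   F   F   T   F   F   F   F   T   F   F   F   F
  3   T   F   F   F   F   T   F   F   T   F   T   F   F   T   F
  4   T   F   F   F   F   T   T   F   T   F   T   T   F   T   T
  5   T   F   T   F   F   T   T   T   T   F   T   T   T   T   T

5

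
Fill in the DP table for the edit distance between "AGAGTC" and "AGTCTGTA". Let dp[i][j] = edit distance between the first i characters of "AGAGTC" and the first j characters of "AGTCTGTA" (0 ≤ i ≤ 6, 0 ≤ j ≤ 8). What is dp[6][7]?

   ''  A  G  T  C  T  G  T  A
''  0  1  2  3  4  5  6  7  8
 A  1  0  1  2  3  4  5  6  7
 G  2  1  0  1  2  3  4  5  6
 A  3  2  1  1  2  3  4  5  5
 G  4  3  2  2  2  3  3  4  5
 T  5  4  3  2  3  2  3  3  4
 C  6  5  4  3  2  3  3  4  4

4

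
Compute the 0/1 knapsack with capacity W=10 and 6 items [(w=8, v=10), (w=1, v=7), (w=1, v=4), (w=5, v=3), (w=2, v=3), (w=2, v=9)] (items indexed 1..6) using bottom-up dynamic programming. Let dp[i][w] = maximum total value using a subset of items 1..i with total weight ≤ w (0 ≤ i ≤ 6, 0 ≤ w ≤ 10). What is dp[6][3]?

i\w   0   1   2   3   4   5   6   7   8   9  10
  0   0   0   0   0   0   0   0   0   0   0   0
  1   0   0   0   0   0   0   0   0  10  10  10
  2   0   7   7   7   7   7   7   7  10  17  17
  3   0   7  11  11  11  11  11  11  11  17  21
  4   0   7  11  11  11  11  11  14  14  17  21
  5   0   7  11  11  14  14  14  14  14  17  21
  6   0   7  11  16  20  20  23  23  23  23  23

16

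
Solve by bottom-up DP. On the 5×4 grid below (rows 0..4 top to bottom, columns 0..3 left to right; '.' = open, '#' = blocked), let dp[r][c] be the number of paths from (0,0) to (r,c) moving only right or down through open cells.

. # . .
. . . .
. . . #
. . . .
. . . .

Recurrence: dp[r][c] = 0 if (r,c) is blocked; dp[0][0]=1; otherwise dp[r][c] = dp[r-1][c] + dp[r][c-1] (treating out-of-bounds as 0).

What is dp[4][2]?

r\c   0   1   2   3
  0   1   0   0   0
  1   1   1   1   1
  2   1   2   3   0
  3   1   3   6   6
  4   1   4  10  16

10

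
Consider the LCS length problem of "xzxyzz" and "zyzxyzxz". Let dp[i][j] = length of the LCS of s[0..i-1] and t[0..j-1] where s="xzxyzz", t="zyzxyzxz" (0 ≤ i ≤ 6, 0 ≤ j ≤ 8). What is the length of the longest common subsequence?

   ''  z  y  z  x  y  z  x  z
''  0  0  0  0  0  0  0  0  0
 x  0  0  0  0  1  1  1  1  1
 z  0  1  1  1  1  1  2  2  2
 x  0  1  1  1  2  2  2  3  3
 y  0  1  2  2  2  3  3  3  3
 z  0  1  2  3  3  3  4  4  4
 z  0  1  2  3  3  3  4  4  5

5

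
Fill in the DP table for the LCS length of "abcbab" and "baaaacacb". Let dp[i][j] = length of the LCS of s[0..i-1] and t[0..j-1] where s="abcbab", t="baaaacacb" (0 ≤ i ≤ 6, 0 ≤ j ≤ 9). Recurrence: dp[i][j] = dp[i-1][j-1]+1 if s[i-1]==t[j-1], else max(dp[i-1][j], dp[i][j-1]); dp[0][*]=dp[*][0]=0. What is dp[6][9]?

4

   ''  b  a  a  a  a  c  a  c  b
''  0  0  0  0  0  0  0  0  0  0
 a  0  0  1  1  1  1  1  1  1  1
 b  0  1  1  1  1  1  1  1  1  2
 c  0  1  1  1  1  1  2  2  2  2
 b  0  1  1  1  1  1  2  2  2  3
 a  0  1  2  2  2  2  2  3  3  3
 b  0  1  2  2  2  2  2  3  3  4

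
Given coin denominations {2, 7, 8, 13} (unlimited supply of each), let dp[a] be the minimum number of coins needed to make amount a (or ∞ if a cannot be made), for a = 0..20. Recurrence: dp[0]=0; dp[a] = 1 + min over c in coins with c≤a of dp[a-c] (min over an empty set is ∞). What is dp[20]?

 a  0  1  2  3  4  5  6  7  8  9 10 11 12 13 14 15 16 17 18 19 20
dp  0  -  1  -  2  -  3  1  1  2  2  3  3  1  2  2  2  3  3  4  2
(- denotes ∞ / unreachable)

2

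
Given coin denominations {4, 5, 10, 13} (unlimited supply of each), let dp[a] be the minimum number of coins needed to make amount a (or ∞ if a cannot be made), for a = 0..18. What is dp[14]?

2

 a  0  1  2  3  4  5  6  7  8  9 10 11 12 13 14 15 16 17 18
dp  0  -  -  -  1  1  -  -  2  2  1  -  3  1  2  2  4  2  2
(- denotes ∞ / unreachable)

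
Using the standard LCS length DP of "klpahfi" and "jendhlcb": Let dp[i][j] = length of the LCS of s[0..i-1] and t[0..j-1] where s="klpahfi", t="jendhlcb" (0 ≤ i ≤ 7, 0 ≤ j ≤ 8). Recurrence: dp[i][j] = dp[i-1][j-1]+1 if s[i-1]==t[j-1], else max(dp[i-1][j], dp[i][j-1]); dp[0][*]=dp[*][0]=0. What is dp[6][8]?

   ''  j  e  n  d  h  l  c  b
''  0  0  0  0  0  0  0  0  0
 k  0  0  0  0  0  0  0  0  0
 l  0  0  0  0  0  0  1  1  1
 p  0  0  0  0  0  0  1  1  1
 a  0  0  0  0  0  0  1  1  1
 h  0  0  0  0  0  1  1  1  1
 f  0  0  0  0  0  1  1  1  1
 i  0  0  0  0  0  1  1  1  1

1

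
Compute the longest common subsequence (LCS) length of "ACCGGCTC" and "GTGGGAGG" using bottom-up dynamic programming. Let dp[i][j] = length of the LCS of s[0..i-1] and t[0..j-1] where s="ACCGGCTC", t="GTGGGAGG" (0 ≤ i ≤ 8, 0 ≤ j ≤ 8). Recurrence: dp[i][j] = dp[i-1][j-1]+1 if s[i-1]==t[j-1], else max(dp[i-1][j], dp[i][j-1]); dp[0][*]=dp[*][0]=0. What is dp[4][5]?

1

   ''  G  T  G  G  G  A  G  G
''  0  0  0  0  0  0  0  0  0
 A  0  0  0  0  0  0  1  1  1
 C  0  0  0  0  0  0  1  1  1
 C  0  0  0  0  0  0  1  1  1
 G  0  1  1  1  1  1  1  2  2
 G  0  1  1  2  2  2  2  2  3
 C  0  1  1  2  2  2  2  2  3
 T  0  1  2  2  2  2  2  2  3
 C  0  1  2  2  2  2  2  2  3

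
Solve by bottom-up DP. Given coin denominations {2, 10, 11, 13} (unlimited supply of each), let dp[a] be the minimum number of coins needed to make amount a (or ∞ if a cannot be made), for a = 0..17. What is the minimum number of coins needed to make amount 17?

 a  0  1  2  3  4  5  6  7  8  9 10 11 12 13 14 15 16 17
dp  0  -  1  -  2  -  3  -  4  -  1  1  2  1  3  2  4  3
(- denotes ∞ / unreachable)

3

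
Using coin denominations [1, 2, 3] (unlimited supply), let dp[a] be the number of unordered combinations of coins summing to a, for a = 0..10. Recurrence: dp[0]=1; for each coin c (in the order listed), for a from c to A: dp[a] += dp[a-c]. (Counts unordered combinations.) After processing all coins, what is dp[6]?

after  coin     0     1     2     3     4     5     6     7     8     9    10
          1     1     1     1     1     1     1     1     1     1     1     1
          2     1     1     2     2     3     3     4     4     5     5     6
          3     1     1     2     3     4     5     7     8    10    12    14

7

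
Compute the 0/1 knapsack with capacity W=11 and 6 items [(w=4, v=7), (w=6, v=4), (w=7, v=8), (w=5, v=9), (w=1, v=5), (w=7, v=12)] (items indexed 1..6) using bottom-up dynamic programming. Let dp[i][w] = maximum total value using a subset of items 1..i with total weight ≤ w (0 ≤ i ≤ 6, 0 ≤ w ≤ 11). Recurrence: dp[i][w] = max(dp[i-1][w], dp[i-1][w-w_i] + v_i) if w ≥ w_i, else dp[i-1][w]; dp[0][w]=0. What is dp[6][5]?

12

i\w   0   1   2   3   4   5   6   7   8   9  10  11
  0   0   0   0   0   0   0   0   0   0   0   0   0
  1   0   0   0   0   7   7   7   7   7   7   7   7
  2   0   0   0   0   7   7   7   7   7   7  11  11
  3   0   0   0   0   7   7   7   8   8   8  11  15
  4   0   0   0   0   7   9   9   9   9  16  16  16
  5   0   5   5   5   7  12  14  14  14  16  21  21
  6   0   5   5   5   7  12  14  14  17  17  21  21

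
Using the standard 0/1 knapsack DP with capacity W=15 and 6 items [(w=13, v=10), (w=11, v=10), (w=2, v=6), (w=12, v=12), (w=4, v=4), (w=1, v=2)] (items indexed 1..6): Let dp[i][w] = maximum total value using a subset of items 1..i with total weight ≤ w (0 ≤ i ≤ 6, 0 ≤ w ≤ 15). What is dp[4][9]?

6

i\w   0   1   2   3   4   5   6   7   8   9  10  11  12  13  14  15
  0   0   0   0   0   0   0   0   0   0   0   0   0   0   0   0   0
  1   0   0   0   0   0   0   0   0   0   0   0   0   0  10  10  10
  2   0   0   0   0   0   0   0   0   0   0   0  10  10  10  10  10
  3   0   0   6   6   6   6   6   6   6   6   6  10  10  16  16  16
  4   0   0   6   6   6   6   6   6   6   6   6  10  12  16  18  18
  5   0   0   6   6   6   6  10  10  10  10  10  10  12  16  18  18
  6   0   2   6   8   8   8  10  12  12  12  12  12  12  16  18  20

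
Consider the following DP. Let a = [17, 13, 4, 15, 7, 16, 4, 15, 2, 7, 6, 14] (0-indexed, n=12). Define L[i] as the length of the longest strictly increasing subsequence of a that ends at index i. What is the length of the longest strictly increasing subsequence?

3

   i    0    1    2    3    4    5    6    7    8    9   10   11
a[i]   17   13    4   15    7   16    4   15    2    7    6   14
L[i]    1    1    1    2    2    3    1    3    1    2    2    3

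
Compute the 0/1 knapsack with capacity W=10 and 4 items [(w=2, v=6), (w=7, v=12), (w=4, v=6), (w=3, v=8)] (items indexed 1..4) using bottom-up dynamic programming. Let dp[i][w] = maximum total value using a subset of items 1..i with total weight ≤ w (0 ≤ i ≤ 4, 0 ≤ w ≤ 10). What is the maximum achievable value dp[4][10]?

i\w   0   1   2   3   4   5   6   7   8   9  10
  0   0   0   0   0   0   0   0   0   0   0   0
  1   0   0   6   6   6   6   6   6   6   6   6
  2   0   0   6   6   6   6   6  12  12  18  18
  3   0   0   6   6   6   6  12  12  12  18  18
  4   0   0   6   8   8  14  14  14  14  20  20

20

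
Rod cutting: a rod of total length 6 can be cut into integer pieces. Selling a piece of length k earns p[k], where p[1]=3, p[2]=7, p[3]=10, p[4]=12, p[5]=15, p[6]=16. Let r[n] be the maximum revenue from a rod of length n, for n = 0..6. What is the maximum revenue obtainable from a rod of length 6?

   n    0    1    2    3    4    5    6
r[n]    0    3    7   10   14   17   21

21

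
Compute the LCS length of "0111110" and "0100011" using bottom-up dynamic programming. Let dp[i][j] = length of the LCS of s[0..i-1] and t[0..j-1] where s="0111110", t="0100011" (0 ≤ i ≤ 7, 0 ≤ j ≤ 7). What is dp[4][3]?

   ''  0  1  0  0  0  1  1
''  0  0  0  0  0  0  0  0
 0  0  1  1  1  1  1  1  1
 1  0  1  2  2  2  2  2  2
 1  0  1  2  2  2  2  3  3
 1  0  1  2  2  2  2  3  4
 1  0  1  2  2  2  2  3  4
 1  0  1  2  2  2  2  3  4
 0  0  1  2  3  3  3  3  4

2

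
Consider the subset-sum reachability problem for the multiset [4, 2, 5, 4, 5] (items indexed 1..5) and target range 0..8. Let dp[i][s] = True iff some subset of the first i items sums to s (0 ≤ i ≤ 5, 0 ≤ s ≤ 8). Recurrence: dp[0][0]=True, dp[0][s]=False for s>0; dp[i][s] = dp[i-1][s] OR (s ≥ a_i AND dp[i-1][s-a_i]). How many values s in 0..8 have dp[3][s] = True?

6

i\s   0   1   2   3   4   5   6   7   8
  0   T   F   F   F   F   F   F   F   F
  1   T   F   F   F   T   F   F   F   F
  2   T   F   T   F   T   F   T   F   F
  3   T   F   T   F   T   T   T   T   F
  4   T   F   T   F   T   T   T   T   T
  5   T   F   T   F   T   T   T   T   T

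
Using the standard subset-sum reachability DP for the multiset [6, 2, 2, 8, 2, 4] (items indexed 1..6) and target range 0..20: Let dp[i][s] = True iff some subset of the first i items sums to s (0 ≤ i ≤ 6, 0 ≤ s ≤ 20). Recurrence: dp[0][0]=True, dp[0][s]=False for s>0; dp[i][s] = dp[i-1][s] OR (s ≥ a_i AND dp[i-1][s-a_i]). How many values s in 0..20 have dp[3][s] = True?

i\s   0   1   2   3   4   5   6   7   8   9  10  11  12  13  14  15  16  17  18  19  20
  0   T   F   F   F   F   F   F   F   F   F   F   F   F   F   F   F   F   F   F   F   F
  1   T   F   F   F   F   F   T   F   F   F   F   F   F   F   F   F   F   F   F   F   F
  2   T   F   T   F   F   F   T   F   T   F   F   F   F   F   F   F   F   F   F   F   F
  3   T   F   T   F   T   F   T   F   T   F   T   F   F   F   F   F   F   F   F   F   F
  4   T   F   T   F   T   F   T   F   T   F   T   F   T   F   T   F   T   F   T   F   F
  5   T   F   T   F   T   F   T   F   T   F   T   F   T   F   T   F   T   F   T   F   T
  6   T   F   T   F   T   F   T   F   T   F   T   F   T   F   T   F   T   F   T   F   T

6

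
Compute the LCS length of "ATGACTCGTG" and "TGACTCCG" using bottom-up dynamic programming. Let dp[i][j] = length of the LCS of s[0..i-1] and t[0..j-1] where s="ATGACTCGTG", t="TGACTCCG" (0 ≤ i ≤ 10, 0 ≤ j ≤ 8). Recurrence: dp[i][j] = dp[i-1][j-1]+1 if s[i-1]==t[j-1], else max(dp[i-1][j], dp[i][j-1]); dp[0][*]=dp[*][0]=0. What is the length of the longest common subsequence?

   ''  T  G  A  C  T  C  C  G
''  0  0  0  0  0  0  0  0  0
 A  0  0  0  1  1  1  1  1  1
 T  0  1  1  1  1  2  2  2  2
 G  0  1  2  2  2  2  2  2  3
 A  0  1  2  3  3  3  3  3  3
 C  0  1  2  3  4  4  4  4  4
 T  0  1  2  3  4  5  5  5  5
 C  0  1  2  3  4  5  6  6  6
 G  0  1  2  3  4  5  6  6  7
 T  0  1  2  3  4  5  6  6  7
 G  0  1  2  3  4  5  6  6  7

7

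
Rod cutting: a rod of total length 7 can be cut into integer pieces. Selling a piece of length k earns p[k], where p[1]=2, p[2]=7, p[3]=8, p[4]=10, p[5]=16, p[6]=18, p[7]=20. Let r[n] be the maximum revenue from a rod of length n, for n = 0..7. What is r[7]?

   n    0    1    2    3    4    5    6    7
r[n]    0    2    7    9   14   16   21   23

23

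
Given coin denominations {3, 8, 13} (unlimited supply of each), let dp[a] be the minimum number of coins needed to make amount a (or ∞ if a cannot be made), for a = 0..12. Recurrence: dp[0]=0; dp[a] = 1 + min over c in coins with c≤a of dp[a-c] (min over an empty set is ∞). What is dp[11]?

2

 a  0  1  2  3  4  5  6  7  8  9 10 11 12
dp  0  -  -  1  -  -  2  -  1  3  -  2  4
(- denotes ∞ / unreachable)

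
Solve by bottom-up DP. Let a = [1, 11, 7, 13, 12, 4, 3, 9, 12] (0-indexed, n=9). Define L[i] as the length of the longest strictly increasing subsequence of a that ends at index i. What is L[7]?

3

   i    0    1    2    3    4    5    6    7    8
a[i]    1   11    7   13   12    4    3    9   12
L[i]    1    2    2    3    3    2    2    3    4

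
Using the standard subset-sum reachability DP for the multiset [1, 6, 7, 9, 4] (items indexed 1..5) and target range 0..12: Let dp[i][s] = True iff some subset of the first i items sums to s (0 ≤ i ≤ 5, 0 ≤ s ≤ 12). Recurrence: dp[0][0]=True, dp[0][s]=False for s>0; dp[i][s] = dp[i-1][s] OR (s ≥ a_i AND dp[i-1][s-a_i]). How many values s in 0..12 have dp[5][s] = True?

i\s   0   1   2   3   4   5   6   7   8   9  10  11  12
  0   T   F   F   F   F   F   F   F   F   F   F   F   F
  1   T   T   F   F   F   F   F   F   F   F   F   F   F
  2   T   T   F   F   F   F   T   T   F   F   F   F   F
  3   T   T   F   F   F   F   T   T   T   F   F   F   F
  4   T   T   F   F   F   F   T   T   T   T   T   F   F
  5   T   T   F   F   T   T   T   T   T   T   T   T   T

11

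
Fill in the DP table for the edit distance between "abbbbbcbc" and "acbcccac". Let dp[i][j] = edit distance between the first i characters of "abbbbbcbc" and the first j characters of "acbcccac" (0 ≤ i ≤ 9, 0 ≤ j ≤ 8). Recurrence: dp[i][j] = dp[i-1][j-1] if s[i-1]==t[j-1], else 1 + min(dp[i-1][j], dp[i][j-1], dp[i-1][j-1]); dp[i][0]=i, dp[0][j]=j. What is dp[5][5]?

   ''  a  c  b  c  c  c  a  c
''  0  1  2  3  4  5  6  7  8
 a  1  0  1  2  3  4  5  6  7
 b  2  1  1  1  2  3  4  5  6
 b  3  2  2  1  2  3  4  5  6
 b  4  3  3  2  2  3  4  5  6
 b  5  4  4  3  3  3  4  5  6
 b  6  5  5  4  4  4  4  5  6
 c  7  6  5  5  4  4  4  5  5
 b  8  7  6  5  5  5  5  5  6
 c  9  8  7  6  5  5  5  6  5

3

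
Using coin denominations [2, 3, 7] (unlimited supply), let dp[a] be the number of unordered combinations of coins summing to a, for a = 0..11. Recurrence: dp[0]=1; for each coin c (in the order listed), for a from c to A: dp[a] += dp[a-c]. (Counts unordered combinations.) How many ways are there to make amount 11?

after  coin     0     1     2     3     4     5     6     7     8     9    10    11
          2     1     0     1     0     1     0     1     0     1     0     1     0
          3     1     0     1     1     1     1     2     1     2     2     2     2
          7     1     0     1     1     1     1     2     2     2     3     3     3

3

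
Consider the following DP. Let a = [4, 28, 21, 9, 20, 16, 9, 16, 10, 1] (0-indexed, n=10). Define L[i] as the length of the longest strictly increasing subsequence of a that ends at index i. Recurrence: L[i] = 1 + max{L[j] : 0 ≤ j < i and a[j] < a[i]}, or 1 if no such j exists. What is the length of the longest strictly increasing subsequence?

3

   i    0    1    2    3    4    5    6    7    8    9
a[i]    4   28   21    9   20   16    9   16   10    1
L[i]    1    2    2    2    3    3    2    3    3    1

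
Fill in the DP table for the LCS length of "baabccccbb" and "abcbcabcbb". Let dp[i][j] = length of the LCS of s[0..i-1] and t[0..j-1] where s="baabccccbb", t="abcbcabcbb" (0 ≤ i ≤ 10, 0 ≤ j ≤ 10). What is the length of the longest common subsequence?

   ''  a  b  c  b  c  a  b  c  b  b
''  0  0  0  0  0  0  0  0  0  0  0
 b  0  0  1  1  1  1  1  1  1  1  1
 a  0  1  1  1  1  1  2  2  2  2  2
 a  0  1  1  1  1  1  2  2  2  2  2
 b  0  1  2  2  2  2  2  3  3  3  3
 c  0  1  2  3  3  3  3  3  4  4  4
 c  0  1  2  3  3  4  4  4  4  4  4
 c  0  1  2  3  3  4  4  4  5  5  5
 c  0  1  2  3  3  4  4  4  5  5  5
 b  0  1  2  3  4  4  4  5  5  6  6
 b  0  1  2  3  4  4  4  5  5  6  7

7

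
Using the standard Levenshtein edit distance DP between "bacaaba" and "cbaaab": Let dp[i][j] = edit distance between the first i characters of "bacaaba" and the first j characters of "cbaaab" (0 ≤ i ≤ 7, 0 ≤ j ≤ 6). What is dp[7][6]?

   ''  c  b  a  a  a  b
''  0  1  2  3  4  5  6
 b  1  1  1  2  3  4  5
 a  2  2  2  1  2  3  4
 c  3  2  3  2  2  3  4
 a  4  3  3  3  2  2  3
 a  5  4  4  3  3  2  3
 b  6  5  4  4  4  3  2
 a  7  6  5  4  4  4  3

3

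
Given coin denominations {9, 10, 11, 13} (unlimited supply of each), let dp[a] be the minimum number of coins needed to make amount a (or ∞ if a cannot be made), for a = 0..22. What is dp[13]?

 a  0  1  2  3  4  5  6  7  8  9 10 11 12 13 14 15 16 17 18 19 20 21 22
dp  0  -  -  -  -  -  -  -  -  1  1  1  -  1  -  -  -  -  2  2  2  2  2
(- denotes ∞ / unreachable)

1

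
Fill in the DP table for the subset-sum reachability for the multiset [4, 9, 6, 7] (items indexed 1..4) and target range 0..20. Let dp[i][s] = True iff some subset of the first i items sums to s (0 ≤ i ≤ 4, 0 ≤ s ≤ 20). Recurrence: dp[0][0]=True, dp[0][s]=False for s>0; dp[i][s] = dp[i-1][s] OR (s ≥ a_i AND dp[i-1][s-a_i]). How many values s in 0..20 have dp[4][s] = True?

13

i\s   0   1   2   3   4   5   6   7   8   9  10  11  12  13  14  15  16  17  18  19  20
  0   T   F   F   F   F   F   F   F   F   F   F   F   F   F   F   F   F   F   F   F   F
  1   T   F   F   F   T   F   F   F   F   F   F   F   F   F   F   F   F   F   F   F   F
  2   T   F   F   F   T   F   F   F   F   T   F   F   F   T   F   F   F   F   F   F   F
  3   T   F   F   F   T   F   T   F   F   T   T   F   F   T   F   T   F   F   F   T   F
  4   T   F   F   F   T   F   T   T   F   T   T   T   F   T   F   T   T   T   F   T   T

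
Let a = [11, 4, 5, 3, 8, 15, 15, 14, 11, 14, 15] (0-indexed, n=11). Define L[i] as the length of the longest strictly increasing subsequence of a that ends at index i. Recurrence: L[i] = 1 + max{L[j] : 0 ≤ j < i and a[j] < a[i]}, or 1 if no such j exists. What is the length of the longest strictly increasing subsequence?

6

   i    0    1    2    3    4    5    6    7    8    9   10
a[i]   11    4    5    3    8   15   15   14   11   14   15
L[i]    1    1    2    1    3    4    4    4    4    5    6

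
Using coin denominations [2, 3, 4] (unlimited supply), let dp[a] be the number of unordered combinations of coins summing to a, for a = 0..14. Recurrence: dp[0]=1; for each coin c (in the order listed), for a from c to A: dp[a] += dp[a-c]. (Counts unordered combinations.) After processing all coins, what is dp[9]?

after  coin     0     1     2     3     4     5     6     7     8     9    10    11    12    13    14
          2     1     0     1     0     1     0     1     0     1     0     1     0     1     0     1
          3     1     0     1     1     1     1     2     1     2     2     2     2     3     2     3
          4     1     0     1     1     2     1     3     2     4     3     5     4     7     5     8

3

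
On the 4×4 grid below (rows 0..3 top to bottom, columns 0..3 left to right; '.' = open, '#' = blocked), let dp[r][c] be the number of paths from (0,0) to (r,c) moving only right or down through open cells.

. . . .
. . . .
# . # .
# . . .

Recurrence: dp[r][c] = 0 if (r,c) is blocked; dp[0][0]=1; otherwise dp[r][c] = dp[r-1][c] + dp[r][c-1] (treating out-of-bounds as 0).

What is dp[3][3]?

r\c   0   1   2   3
  0   1   1   1   1
  1   1   2   3   4
  2   0   2   0   4
  3   0   2   2   6

6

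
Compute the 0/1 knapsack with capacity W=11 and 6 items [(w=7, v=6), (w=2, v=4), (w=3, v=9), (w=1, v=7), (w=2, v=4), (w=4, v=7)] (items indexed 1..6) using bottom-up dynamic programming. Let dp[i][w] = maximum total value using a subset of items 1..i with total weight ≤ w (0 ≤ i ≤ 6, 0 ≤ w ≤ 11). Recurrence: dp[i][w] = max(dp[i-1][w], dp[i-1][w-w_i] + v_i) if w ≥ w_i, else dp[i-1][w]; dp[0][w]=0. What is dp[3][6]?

13

i\w   0   1   2   3   4   5   6   7   8   9  10  11
  0   0   0   0   0   0   0   0   0   0   0   0   0
  1   0   0   0   0   0   0   0   6   6   6   6   6
  2   0   0   4   4   4   4   4   6   6  10  10  10
  3   0   0   4   9   9  13  13  13  13  13  15  15
  4   0   7   7  11  16  16  20  20  20  20  20  22
  5   0   7   7  11  16  16  20  20  24  24  24  24
  6   0   7   7  11  16  16  20  20  24  24  27  27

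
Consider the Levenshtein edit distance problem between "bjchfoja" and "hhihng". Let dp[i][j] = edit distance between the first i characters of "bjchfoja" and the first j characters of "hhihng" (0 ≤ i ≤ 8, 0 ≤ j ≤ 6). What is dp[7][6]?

6

   ''  h  h  i  h  n  g
''  0  1  2  3  4  5  6
 b  1  1  2  3  4  5  6
 j  2  2  2  3  4  5  6
 c  3  3  3  3  4  5  6
 h  4  3  3  4  3  4  5
 f  5  4  4  4  4  4  5
 o  6  5  5  5  5  5  5
 j  7  6  6  6  6  6  6
 a  8  7  7  7  7  7  7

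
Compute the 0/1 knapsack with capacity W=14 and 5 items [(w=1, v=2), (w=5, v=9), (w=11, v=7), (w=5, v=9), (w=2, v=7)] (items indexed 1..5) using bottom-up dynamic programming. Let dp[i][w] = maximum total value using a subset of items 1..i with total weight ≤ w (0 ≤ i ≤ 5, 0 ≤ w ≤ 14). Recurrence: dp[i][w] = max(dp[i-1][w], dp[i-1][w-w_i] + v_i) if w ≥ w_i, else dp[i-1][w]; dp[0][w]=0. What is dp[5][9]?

i\w   0   1   2   3   4   5   6   7   8   9  10  11  12  13  14
  0   0   0   0   0   0   0   0   0   0   0   0   0   0   0   0
  1   0   2   2   2   2   2   2   2   2   2   2   2   2   2   2
  2   0   2   2   2   2   9  11  11  11  11  11  11  11  11  11
  3   0   2   2   2   2   9  11  11  11  11  11  11  11  11  11
  4   0   2   2   2   2   9  11  11  11  11  18  20  20  20  20
  5   0   2   7   9   9   9  11  16  18  18  18  20  25  27  27

18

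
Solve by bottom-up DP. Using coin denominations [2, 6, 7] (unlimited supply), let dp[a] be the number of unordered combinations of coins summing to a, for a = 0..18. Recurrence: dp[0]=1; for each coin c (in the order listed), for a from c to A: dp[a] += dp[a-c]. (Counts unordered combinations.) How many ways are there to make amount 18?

5

after  coin     0     1     2     3     4     5     6     7     8     9    10    11    12    13    14    15    16    17    18
          2     1     0     1     0     1     0     1     0     1     0     1     0     1     0     1     0     1     0     1
          6     1     0     1     0     1     0     2     0     2     0     2     0     3     0     3     0     3     0     4
          7     1     0     1     0     1     0     2     1     2     1     2     1     3     2     4     2     4     2     5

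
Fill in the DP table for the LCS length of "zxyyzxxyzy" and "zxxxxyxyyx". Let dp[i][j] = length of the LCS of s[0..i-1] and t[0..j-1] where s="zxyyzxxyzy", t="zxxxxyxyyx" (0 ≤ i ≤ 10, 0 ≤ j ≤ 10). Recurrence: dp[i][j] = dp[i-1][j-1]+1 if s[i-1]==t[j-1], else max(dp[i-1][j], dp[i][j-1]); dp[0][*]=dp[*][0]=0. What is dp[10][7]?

5

   ''  z  x  x  x  x  y  x  y  y  x
''  0  0  0  0  0  0  0  0  0  0  0
 z  0  1  1  1  1  1  1  1  1  1  1
 x  0  1  2  2  2  2  2  2  2  2  2
 y  0  1  2  2  2  2  3  3  3  3  3
 y  0  1  2  2  2  2  3  3  4  4  4
 z  0  1  2  2  2  2  3  3  4  4  4
 x  0  1  2  3  3  3  3  4  4  4  5
 x  0  1  2  3  4  4  4  4  4  4  5
 y  0  1  2  3  4  4  5  5  5  5  5
 z  0  1  2  3  4  4  5  5  5  5  5
 y  0  1  2  3  4  4  5  5  6  6  6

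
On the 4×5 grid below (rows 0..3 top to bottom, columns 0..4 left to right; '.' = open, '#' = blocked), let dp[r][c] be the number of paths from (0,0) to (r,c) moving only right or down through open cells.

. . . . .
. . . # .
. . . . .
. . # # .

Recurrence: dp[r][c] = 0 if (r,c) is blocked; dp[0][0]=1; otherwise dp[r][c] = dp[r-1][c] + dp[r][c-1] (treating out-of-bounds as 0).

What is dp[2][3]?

r\c   0   1   2   3   4
  0   1   1   1   1   1
  1   1   2   3   0   1
  2   1   3   6   6   7
  3   1   4   0   0   7

6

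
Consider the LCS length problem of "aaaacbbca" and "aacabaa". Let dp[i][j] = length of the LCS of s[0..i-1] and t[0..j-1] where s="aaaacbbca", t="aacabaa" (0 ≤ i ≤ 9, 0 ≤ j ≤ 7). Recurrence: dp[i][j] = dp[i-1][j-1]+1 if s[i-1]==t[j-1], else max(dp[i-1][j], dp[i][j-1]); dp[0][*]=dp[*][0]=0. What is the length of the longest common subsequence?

   ''  a  a  c  a  b  a  a
''  0  0  0  0  0  0  0  0
 a  0  1  1  1  1  1  1  1
 a  0  1  2  2  2  2  2  2
 a  0  1  2  2  3  3  3  3
 a  0  1  2  2  3  3  4  4
 c  0  1  2  3  3  3  4  4
 b  0  1  2  3  3  4  4  4
 b  0  1  2  3  3  4  4  4
 c  0  1  2  3  3  4  4  4
 a  0  1  2  3  4  4  5  5

5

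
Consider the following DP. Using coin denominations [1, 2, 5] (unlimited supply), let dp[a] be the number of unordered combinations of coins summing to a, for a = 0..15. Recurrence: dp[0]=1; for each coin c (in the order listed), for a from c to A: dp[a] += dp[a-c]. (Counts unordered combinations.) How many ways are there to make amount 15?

after  coin     0     1     2     3     4     5     6     7     8     9    10    11    12    13    14    15
          1     1     1     1     1     1     1     1     1     1     1     1     1     1     1     1     1
          2     1     1     2     2     3     3     4     4     5     5     6     6     7     7     8     8
          5     1     1     2     2     3     4     5     6     7     8    10    11    13    14    16    18

18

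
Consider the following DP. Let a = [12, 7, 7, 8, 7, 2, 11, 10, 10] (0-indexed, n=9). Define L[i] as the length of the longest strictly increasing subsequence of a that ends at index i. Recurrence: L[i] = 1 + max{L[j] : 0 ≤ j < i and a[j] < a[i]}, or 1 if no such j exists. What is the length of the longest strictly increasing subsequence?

3

   i    0    1    2    3    4    5    6    7    8
a[i]   12    7    7    8    7    2   11   10   10
L[i]    1    1    1    2    1    1    3    3    3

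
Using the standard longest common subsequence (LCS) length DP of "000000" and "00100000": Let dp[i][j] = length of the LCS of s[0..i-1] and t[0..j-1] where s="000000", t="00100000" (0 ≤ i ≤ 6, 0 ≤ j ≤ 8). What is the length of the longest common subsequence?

   ''  0  0  1  0  0  0  0  0
''  0  0  0  0  0  0  0  0  0
 0  0  1  1  1  1  1  1  1  1
 0  0  1  2  2  2  2  2  2  2
 0  0  1  2  2  3  3  3  3  3
 0  0  1  2  2  3  4  4  4  4
 0  0  1  2  2  3  4  5  5  5
 0  0  1  2  2  3  4  5  6  6

6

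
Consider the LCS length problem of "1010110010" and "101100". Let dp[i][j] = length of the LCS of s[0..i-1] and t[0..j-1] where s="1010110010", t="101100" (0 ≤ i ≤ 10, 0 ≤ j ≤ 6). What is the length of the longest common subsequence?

   ''  1  0  1  1  0  0
''  0  0  0  0  0  0  0
 1  0  1  1  1  1  1  1
 0  0  1  2  2  2  2  2
 1  0  1  2  3  3  3  3
 0  0  1  2  3  3  4  4
 1  0  1  2  3  4  4  4
 1  0  1  2  3  4  4  4
 0  0  1  2  3  4  5  5
 0  0  1  2  3  4  5  6
 1  0  1  2  3  4  5  6
 0  0  1  2  3  4  5  6

6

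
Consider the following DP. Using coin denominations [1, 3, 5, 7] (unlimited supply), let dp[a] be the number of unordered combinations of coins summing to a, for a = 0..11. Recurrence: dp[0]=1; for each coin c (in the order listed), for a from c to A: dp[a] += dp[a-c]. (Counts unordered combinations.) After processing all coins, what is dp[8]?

6

after  coin     0     1     2     3     4     5     6     7     8     9    10    11
          1     1     1     1     1     1     1     1     1     1     1     1     1
          3     1     1     1     2     2     2     3     3     3     4     4     4
          5     1     1     1     2     2     3     4     4     5     6     7     8
          7     1     1     1     2     2     3     4     5     6     7     9    10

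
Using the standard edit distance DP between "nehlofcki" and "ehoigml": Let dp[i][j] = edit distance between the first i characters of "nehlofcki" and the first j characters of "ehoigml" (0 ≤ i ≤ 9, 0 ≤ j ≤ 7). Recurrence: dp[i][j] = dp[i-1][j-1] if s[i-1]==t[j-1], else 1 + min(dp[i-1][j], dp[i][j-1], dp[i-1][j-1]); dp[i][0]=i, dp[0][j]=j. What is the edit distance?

6

   ''  e  h  o  i  g  m  l
''  0  1  2  3  4  5  6  7
 n  1  1  2  3  4  5  6  7
 e  2  1  2  3  4  5  6  7
 h  3  2  1  2  3  4  5  6
 l  4  3  2  2  3  4  5  5
 o  5  4  3  2  3  4  5  6
 f  6  5  4  3  3  4  5  6
 c  7  6  5  4  4  4  5  6
 k  8  7  6  5  5  5  5  6
 i  9  8  7  6  5  6  6  6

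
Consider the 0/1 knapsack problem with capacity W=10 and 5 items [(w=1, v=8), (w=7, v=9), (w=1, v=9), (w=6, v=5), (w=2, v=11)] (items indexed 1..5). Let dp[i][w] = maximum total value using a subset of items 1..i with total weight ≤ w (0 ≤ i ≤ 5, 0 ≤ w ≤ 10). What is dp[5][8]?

i\w   0   1   2   3   4   5   6   7   8   9  10
  0   0   0   0   0   0   0   0   0   0   0   0
  1   0   8   8   8   8   8   8   8   8   8   8
  2   0   8   8   8   8   8   8   9  17  17  17
  3   0   9  17  17  17  17  17  17  18  26  26
  4   0   9  17  17  17  17  17  17  22  26  26
  5   0   9  17  20  28  28  28  28  28  28  33

28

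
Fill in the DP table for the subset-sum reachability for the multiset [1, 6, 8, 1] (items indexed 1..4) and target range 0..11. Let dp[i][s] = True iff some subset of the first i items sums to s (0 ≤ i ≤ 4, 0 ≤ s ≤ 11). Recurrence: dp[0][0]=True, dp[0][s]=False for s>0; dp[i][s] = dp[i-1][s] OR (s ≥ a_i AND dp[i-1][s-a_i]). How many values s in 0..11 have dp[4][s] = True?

i\s   0   1   2   3   4   5   6   7   8   9  10  11
  0   T   F   F   F   F   F   F   F   F   F   F   F
  1   T   T   F   F   F   F   F   F   F   F   F   F
  2   T   T   F   F   F   F   T   T   F   F   F   F
  3   T   T   F   F   F   F   T   T   T   T   F   F
  4   T   T   T   F   F   F   T   T   T   T   T   F

8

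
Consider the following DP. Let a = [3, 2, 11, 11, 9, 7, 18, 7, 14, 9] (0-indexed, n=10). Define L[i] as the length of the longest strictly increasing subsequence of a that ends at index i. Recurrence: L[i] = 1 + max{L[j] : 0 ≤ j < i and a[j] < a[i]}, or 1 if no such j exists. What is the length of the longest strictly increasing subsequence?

   i    0    1    2    3    4    5    6    7    8    9
a[i]    3    2   11   11    9    7   18    7   14    9
L[i]    1    1    2    2    2    2    3    2    3    3

3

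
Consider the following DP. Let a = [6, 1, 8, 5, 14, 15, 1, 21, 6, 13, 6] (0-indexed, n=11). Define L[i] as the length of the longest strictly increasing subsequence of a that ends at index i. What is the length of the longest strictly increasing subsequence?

5

   i    0    1    2    3    4    5    6    7    8    9   10
a[i]    6    1    8    5   14   15    1   21    6   13    6
L[i]    1    1    2    2    3    4    1    5    3    4    3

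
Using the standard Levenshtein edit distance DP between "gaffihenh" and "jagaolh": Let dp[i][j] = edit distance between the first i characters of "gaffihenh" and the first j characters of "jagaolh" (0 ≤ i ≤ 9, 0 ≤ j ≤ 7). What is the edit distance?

   ''  j  a  g  a  o  l  h
''  0  1  2  3  4  5  6  7
 g  1  1  2  2  3  4  5  6
 a  2  2  1  2  2  3  4  5
 f  3  3  2  2  3  3  4  5
 f  4  4  3  3  3  4  4  5
 i  5  5  4  4  4  4  5  5
 h  6  6  5  5  5  5  5  5
 e  7  7  6  6  6  6  6  6
 n  8  8  7  7  7  7  7  7
 h  9  9  8  8  8  8  8  7

7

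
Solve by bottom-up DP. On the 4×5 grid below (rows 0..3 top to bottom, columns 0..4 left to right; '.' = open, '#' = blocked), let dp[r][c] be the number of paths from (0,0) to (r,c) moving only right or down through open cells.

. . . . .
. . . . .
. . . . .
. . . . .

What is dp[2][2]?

r\c   0   1   2   3   4
  0   1   1   1   1   1
  1   1   2   3   4   5
  2   1   3   6  10  15
  3   1   4  10  20  35

6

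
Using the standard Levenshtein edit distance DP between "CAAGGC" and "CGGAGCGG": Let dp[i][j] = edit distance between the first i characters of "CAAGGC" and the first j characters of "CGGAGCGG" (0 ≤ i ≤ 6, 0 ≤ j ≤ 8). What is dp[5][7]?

   ''  C  G  G  A  G  C  G  G
''  0  1  2  3  4  5  6  7  8
 C  1  0  1  2  3  4  5  6  7
 A  2  1  1  2  2  3  4  5  6
 A  3  2  2  2  2  3  4  5  6
 G  4  3  2  2  3  2  3  4  5
 G  5  4  3  2  3  3  3  3  4
 C  6  5  4  3  3  4  3  4  4

3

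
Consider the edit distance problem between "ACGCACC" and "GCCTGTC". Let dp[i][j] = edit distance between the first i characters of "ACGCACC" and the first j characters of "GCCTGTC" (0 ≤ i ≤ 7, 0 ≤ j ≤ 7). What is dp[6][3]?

3

   ''  G  C  C  T  G  T  C
''  0  1  2  3  4  5  6  7
 A  1  1  2  3  4  5  6  7
 C  2  2  1  2  3  4  5  6
 G  3  2  2  2  3  3  4  5
 C  4  3  2  2  3  4  4  4
 A  5  4  3  3  3  4  5  5
 C  6  5  4  3  4  4  5  5
 C  7  6  5  4  4  5  5  5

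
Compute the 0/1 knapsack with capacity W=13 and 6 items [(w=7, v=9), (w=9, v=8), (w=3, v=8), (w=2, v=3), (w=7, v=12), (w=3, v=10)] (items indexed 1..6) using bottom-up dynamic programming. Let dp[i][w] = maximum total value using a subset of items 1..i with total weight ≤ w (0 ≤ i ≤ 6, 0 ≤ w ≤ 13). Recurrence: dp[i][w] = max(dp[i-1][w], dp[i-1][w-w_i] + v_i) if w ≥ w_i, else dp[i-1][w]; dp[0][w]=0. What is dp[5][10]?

i\w   0   1   2   3   4   5   6   7   8   9  10  11  12  13
  0   0   0   0   0   0   0   0   0   0   0   0   0   0   0
  1   0   0   0   0   0   0   0   9   9   9   9   9   9   9
  2   0   0   0   0   0   0   0   9   9   9   9   9   9   9
  3   0   0   0   8   8   8   8   9   9   9  17  17  17  17
  4   0   0   3   8   8  11  11  11  11  12  17  17  20  20
  5   0   0   3   8   8  11  11  12  12  15  20  20  23  23
  6   0   0   3  10  10  13  18  18  21  21  22  22  25  30

20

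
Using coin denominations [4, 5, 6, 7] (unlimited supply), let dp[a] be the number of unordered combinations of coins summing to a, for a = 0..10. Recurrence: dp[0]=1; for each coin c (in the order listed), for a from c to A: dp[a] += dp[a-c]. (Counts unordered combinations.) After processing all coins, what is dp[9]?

after  coin     0     1     2     3     4     5     6     7     8     9    10
          4     1     0     0     0     1     0     0     0     1     0     0
          5     1     0     0     0     1     1     0     0     1     1     1
          6     1     0     0     0     1     1     1     0     1     1     2
          7     1     0     0     0     1     1     1     1     1     1     2

1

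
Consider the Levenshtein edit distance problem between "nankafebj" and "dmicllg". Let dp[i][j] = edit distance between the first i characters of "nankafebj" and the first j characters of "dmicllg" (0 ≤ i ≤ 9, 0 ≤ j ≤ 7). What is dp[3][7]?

   ''  d  m  i  c  l  l  g
''  0  1  2  3  4  5  6  7
 n  1  1  2  3  4  5  6  7
 a  2  2  2  3  4  5  6  7
 n  3  3  3  3  4  5  6  7
 k  4  4  4  4  4  5  6  7
 a  5  5  5  5  5  5  6  7
 f  6  6  6  6  6  6  6  7
 e  7  7  7  7  7  7  7  7
 b  8  8  8  8  8  8  8  8
 j  9  9  9  9  9  9  9  9

7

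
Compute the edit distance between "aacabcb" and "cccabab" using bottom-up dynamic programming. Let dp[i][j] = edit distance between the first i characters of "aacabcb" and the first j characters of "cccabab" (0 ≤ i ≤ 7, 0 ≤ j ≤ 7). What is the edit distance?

   ''  c  c  c  a  b  a  b
''  0  1  2  3  4  5  6  7
 a  1  1  2  3  3  4  5  6
 a  2  2  2  3  3  4  4  5
 c  3  2  2  2  3  4  5  5
 a  4  3  3  3  2  3  4  5
 b  5  4  4  4  3  2  3  4
 c  6  5  4  4  4  3  3  4
 b  7  6  5  5  5  4  4  3

3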